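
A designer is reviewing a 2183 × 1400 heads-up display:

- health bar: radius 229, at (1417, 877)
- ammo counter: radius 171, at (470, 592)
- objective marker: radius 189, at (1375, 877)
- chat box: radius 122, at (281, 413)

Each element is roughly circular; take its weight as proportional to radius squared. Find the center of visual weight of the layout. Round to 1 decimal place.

r² weights: health bar 229² = 52441, ammo counter 171² = 29241, objective marker 189² = 35721, chat box 122² = 14884. Total = 132287.
x-moment: 52441·1417 + 29241·470 + 35721·1375 + 14884·281 = 141350946; centroid 141350946/132287 ≈ 1068.52.
y-moment: 52441·877 + 29241·592 + 35721·877 + 14884·413 = 100775838; centroid 100775838/132287 ≈ 761.80.

(1068.5, 761.8)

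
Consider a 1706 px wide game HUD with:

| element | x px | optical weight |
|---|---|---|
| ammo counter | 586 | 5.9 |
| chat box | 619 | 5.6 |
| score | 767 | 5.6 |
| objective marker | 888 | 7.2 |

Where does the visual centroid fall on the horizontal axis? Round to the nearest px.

Weights sum to 5.9 + 5.6 + 5.6 + 7.2 = 24.3.
Σw·x = 5.9·586 + 5.6·619 + 5.6·767 + 7.2·888 = 17612.6, so x̄ = 17612.6/24.3 ≈ 724.80.

x ≈ 725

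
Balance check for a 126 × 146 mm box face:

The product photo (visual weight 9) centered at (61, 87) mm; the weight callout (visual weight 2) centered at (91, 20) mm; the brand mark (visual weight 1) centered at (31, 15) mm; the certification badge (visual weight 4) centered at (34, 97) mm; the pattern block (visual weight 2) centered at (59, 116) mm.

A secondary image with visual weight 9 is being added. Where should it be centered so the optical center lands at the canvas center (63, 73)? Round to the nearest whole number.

(76, 57)

After adding the secondary image, total weight = 9 + 2 + 1 + 4 + 2 + 9 = 27.
Along x: (1016 + 9·x) / 27 = 63 (existing moment 9·61 + 2·91 + 1·31 + 4·34 + 2·59 = 1016) ⇒ x = (1701 − 1016) / 9 ≈ 76.11.
Along y: (1458 + 9·y) / 27 = 73 (existing moment 9·87 + 2·20 + 1·15 + 4·97 + 2·116 = 1458) ⇒ y = (1971 − 1458) / 9 ≈ 57.00.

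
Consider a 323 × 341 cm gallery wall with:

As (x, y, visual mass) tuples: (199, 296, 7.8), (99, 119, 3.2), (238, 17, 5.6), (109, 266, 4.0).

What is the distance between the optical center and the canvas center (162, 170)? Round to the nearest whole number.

≈ 22 cm

Σw = 7.8 + 3.2 + 5.6 + 4.0 = 20.6.
x-moment: 7.8·199 + 3.2·99 + 5.6·238 + 4.0·109 = 3637.8; centroid 3637.8/20.6 ≈ 176.59.
y-moment: 7.8·296 + 3.2·119 + 5.6·17 + 4.0·266 = 3848.8; centroid 3848.8/20.6 ≈ 186.83.
From (162, 170): dx = 14.59, dy = 16.83, so the distance is √(dx²+dy²) ≈ 22.28.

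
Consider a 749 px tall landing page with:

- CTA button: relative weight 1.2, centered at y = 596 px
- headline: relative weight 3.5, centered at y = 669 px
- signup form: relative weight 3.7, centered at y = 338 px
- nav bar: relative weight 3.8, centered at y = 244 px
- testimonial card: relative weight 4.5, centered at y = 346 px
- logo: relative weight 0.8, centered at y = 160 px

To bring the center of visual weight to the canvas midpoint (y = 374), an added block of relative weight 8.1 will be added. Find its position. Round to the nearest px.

y ≈ 328

With the added block, Σw becomes 1.2 + 3.5 + 3.7 + 3.8 + 4.5 + 0.8 + 8.1 = 25.6.
Along y: (6919.5 + 8.1·y) / 25.6 = 374 (existing moment 1.2·596 + 3.5·669 + 3.7·338 + 3.8·244 + 4.5·346 + 0.8·160 = 6919.5) ⇒ y = (9574.4 − 6919.5) / 8.1 ≈ 327.77.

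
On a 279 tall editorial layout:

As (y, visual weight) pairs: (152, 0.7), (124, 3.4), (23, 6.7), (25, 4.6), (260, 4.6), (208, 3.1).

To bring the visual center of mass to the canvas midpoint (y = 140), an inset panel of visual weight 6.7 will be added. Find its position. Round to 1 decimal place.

After adding the inset panel, total weight = 0.7 + 3.4 + 6.7 + 4.6 + 4.6 + 3.1 + 6.7 = 29.8.
y: need Σw·y = 29.8·140 = 4172.0. Existing = 0.7·152 + 3.4·124 + 6.7·23 + 4.6·25 + 4.6·260 + 3.1·208 = 2637.9. Remainder 1534.1 / 6.7 ≈ 228.97.

y ≈ 229.0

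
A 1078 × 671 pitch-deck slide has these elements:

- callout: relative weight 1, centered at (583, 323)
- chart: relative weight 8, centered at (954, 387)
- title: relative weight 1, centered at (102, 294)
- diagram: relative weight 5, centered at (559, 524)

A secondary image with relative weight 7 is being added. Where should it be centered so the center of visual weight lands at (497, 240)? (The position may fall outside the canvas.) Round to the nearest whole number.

(-25, -150)

New total weight: (1 + 8 + 1 + 5) + 7 = 22.
Along x: (11112 + 7·x) / 22 = 497 (existing moment 1·583 + 8·954 + 1·102 + 5·559 = 11112) ⇒ x = (10934 − 11112) / 7 ≈ -25.43.
Along y: (6333 + 7·y) / 22 = 240 (existing moment 1·323 + 8·387 + 1·294 + 5·524 = 6333) ⇒ y = (5280 − 6333) / 7 ≈ -150.43.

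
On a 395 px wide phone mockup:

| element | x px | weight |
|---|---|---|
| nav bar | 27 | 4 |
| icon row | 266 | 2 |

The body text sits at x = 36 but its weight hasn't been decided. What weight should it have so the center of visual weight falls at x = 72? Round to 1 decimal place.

Known weights sum to 4 + 2 = 6; their moment is 4·27 + 2·266 = 640.
For the centroid to hit 72: (640 + w·36) / (6 + w) = 72.
Rearranging, w·(36 − 72) = 72·6 − 640 = -208, so w ≈ -208/-36 = 5.78.

w ≈ 5.8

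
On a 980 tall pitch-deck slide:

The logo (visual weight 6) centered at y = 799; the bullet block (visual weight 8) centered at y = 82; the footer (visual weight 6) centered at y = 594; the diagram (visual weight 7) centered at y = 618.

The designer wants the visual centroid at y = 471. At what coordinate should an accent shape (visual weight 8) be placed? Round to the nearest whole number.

y ≈ 393

With the accent shape, Σw becomes 6 + 8 + 6 + 7 + 8 = 35.
y: need Σw·y = 35·471 = 16485. Existing = 6·799 + 8·82 + 6·594 + 7·618 = 13340. Remainder 3145 / 8 ≈ 393.12.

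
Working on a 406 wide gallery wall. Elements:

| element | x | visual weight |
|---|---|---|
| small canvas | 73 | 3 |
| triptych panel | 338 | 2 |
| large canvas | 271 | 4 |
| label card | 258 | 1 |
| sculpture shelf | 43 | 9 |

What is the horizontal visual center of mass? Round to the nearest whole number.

Weights sum to 3 + 2 + 4 + 1 + 9 = 19.
Σw·x = 3·73 + 2·338 + 4·271 + 1·258 + 9·43 = 2624, so x̄ = 2624/19 ≈ 138.11.

x ≈ 138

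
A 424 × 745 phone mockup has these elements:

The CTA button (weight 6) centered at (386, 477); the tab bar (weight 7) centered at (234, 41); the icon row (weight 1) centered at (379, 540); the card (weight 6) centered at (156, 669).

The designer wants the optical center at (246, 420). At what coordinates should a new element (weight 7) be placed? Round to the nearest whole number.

(196, 520)

New total weight: (6 + 7 + 1 + 6) + 7 = 27.
Along x: (5269 + 7·x) / 27 = 246 (existing moment 6·386 + 7·234 + 1·379 + 6·156 = 5269) ⇒ x = (6642 − 5269) / 7 ≈ 196.14.
Along y: (7703 + 7·y) / 27 = 420 (existing moment 6·477 + 7·41 + 1·540 + 6·669 = 7703) ⇒ y = (11340 − 7703) / 7 ≈ 519.57.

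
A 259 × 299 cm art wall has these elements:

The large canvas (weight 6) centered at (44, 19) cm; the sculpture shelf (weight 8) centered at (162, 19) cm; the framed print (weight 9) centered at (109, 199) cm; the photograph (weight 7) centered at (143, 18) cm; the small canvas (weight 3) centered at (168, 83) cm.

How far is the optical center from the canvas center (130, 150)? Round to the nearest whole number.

Σw = 6 + 8 + 9 + 7 + 3 = 33.
x: (6·44 + 8·162 + 9·109 + 7·143 + 3·168) / 33 = 4046 / 33 ≈ 122.61
y: (6·19 + 8·19 + 9·199 + 7·18 + 3·83) / 33 = 2432 / 33 ≈ 73.70
Relative to (130, 150): Δ = (-7.39, -76.30); |Δ| = √(-7.39² + -76.30²) ≈ 76.66.

≈ 77 cm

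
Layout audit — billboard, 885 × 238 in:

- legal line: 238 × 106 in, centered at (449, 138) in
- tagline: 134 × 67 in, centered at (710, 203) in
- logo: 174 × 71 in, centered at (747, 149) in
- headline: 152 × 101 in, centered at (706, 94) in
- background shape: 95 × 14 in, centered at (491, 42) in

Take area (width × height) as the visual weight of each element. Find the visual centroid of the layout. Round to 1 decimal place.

(607.5, 136.7)

Taking area as weight: legal line 238·106 = 25228, tagline 134·67 = 8978, logo 174·71 = 12354, headline 152·101 = 15352, background shape 95·14 = 1330. Sum 63242.
x: (25228·449 + 8978·710 + 12354·747 + 15352·706 + 1330·491) / 63242 = 38421732 / 63242 ≈ 607.54
y: (25228·138 + 8978·203 + 12354·149 + 15352·94 + 1330·42) / 63242 = 8643692 / 63242 ≈ 136.68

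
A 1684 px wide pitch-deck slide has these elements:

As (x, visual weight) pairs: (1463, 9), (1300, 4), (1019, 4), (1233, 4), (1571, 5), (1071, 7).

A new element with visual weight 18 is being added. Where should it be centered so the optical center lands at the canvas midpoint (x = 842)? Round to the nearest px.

After adding the new element, total weight = 9 + 4 + 4 + 4 + 5 + 7 + 18 = 51.
x: target moment 51×842 = 42942; current 9·1463 + 4·1300 + 4·1019 + 4·1233 + 5·1571 + 7·1071 = 42727; the new element supplies 215, so x = 215/18 ≈ 11.94.

x ≈ 12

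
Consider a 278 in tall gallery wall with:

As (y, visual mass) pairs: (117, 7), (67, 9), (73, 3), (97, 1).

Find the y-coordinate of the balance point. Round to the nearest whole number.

Weights sum to 7 + 9 + 3 + 1 = 20.
Σw·y = 7·117 + 9·67 + 3·73 + 1·97 = 1738, so ȳ = 1738/20 ≈ 86.90.

y ≈ 87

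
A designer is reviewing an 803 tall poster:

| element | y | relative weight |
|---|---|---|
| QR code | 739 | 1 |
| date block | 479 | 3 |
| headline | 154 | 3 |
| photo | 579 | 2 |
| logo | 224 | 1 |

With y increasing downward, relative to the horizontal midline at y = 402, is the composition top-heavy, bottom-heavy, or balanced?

Σw = 1 + 3 + 3 + 2 + 1 = 10.
y: (1·739 + 3·479 + 3·154 + 2·579 + 1·224) / 10 = 4020 / 10 ≈ 402.00
402.00 = 402 exactly: balanced.

balanced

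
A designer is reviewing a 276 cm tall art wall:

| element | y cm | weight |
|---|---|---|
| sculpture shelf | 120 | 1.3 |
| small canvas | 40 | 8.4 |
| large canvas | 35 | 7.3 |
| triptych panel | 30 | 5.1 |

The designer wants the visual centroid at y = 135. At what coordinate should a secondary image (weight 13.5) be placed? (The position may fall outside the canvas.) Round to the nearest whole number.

y ≈ 289

After adding the secondary image, total weight = 1.3 + 8.4 + 7.3 + 5.1 + 13.5 = 35.6.
Along y: (900.5 + 13.5·y) / 35.6 = 135 (existing moment 1.3·120 + 8.4·40 + 7.3·35 + 5.1·30 = 900.5) ⇒ y = (4806.0 − 900.5) / 13.5 ≈ 289.30.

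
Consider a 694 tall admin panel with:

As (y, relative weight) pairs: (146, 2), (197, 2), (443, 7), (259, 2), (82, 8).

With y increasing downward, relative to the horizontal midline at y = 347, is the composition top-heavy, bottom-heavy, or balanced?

Total weight = 2 + 2 + 7 + 2 + 8 = 21.
Σw·y = 2·146 + 2·197 + 7·443 + 2·259 + 8·82 = 4961, so ȳ = 4961/21 ≈ 236.24.
236.2 vs midline 347 → top-heavy.

top-heavy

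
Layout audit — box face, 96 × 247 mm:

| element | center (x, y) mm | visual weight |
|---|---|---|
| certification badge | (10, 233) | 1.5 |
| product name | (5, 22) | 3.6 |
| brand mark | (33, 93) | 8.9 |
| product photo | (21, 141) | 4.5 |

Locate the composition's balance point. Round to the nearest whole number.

(23, 102)

Total weight = 1.5 + 3.6 + 8.9 + 4.5 = 18.5.
Σw·x = 1.5·10 + 3.6·5 + 8.9·33 + 4.5·21 = 421.2, so x̄ = 421.2/18.5 ≈ 22.77.
Σw·y = 1.5·233 + 3.6·22 + 8.9·93 + 4.5·141 = 1890.9, so ȳ = 1890.9/18.5 ≈ 102.21.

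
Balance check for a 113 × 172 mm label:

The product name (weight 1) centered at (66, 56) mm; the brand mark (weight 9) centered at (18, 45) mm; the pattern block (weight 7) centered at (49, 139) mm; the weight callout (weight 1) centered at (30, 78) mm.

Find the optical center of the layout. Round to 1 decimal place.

(33.4, 84.0)

Weights sum to 1 + 9 + 7 + 1 = 18.
x-moment: 1·66 + 9·18 + 7·49 + 1·30 = 601; centroid 601/18 ≈ 33.39.
y-moment: 1·56 + 9·45 + 7·139 + 1·78 = 1512; centroid 1512/18 ≈ 84.00.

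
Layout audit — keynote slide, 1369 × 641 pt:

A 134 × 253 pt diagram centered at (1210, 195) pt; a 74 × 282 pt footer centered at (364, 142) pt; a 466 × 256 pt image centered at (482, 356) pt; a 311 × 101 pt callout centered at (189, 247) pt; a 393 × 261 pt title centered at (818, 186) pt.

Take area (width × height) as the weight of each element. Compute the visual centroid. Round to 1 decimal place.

Taking area as weight: diagram 134·253 = 33902, footer 74·282 = 20868, image 466·256 = 119296, callout 311·101 = 31411, title 393·261 = 102573. Sum 308050.
x: (33902·1210 + 20868·364 + 119296·482 + 31411·189 + 102573·818) / 308050 = 195959437 / 308050 ≈ 636.13
y: (33902·195 + 20868·142 + 119296·356 + 31411·247 + 102573·186) / 308050 = 78880617 / 308050 ≈ 256.06

(636.1, 256.1)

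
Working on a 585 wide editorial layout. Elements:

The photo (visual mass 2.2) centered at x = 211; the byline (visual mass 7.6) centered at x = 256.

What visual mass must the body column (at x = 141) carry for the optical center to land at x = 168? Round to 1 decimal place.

Existing Σw = 9.8 (2.2 + 7.6); existing moment 2.2·211 + 7.6·256 = 2409.8.
For the centroid to hit 168: (2409.8 + w·141) / (9.8 + w) = 168.
Solving: w = (168·9.8 − 2409.8) / (141 − 168) = -763.4 / -27 ≈ 28.27.

w ≈ 28.3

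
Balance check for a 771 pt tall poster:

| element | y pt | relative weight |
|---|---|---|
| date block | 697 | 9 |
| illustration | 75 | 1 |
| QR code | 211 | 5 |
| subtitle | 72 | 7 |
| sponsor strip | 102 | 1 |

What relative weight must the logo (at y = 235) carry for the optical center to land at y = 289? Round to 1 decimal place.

Fixed elements: Σw = 9 + 1 + 5 + 7 + 1 = 23, Σw·y = 9·697 + 1·75 + 5·211 + 7·72 + 1·102 = 8009.
For the centroid to hit 289: (8009 + w·235) / (23 + w) = 289.
Rearranging, w·(235 − 289) = 289·23 − 8009 = -1362, so w ≈ -1362/-54 = 25.22.

w ≈ 25.2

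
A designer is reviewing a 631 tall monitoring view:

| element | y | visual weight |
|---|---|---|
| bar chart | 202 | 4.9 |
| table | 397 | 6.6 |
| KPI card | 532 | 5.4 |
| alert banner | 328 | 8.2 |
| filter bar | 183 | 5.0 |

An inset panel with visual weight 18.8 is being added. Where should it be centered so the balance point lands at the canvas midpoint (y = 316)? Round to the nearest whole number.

With the inset panel, Σw becomes 4.9 + 6.6 + 5.4 + 8.2 + 5.0 + 18.8 = 48.9.
Along y: (10087.4 + 18.8·y) / 48.9 = 316 (existing moment 4.9·202 + 6.6·397 + 5.4·532 + 8.2·328 + 5.0·183 = 10087.4) ⇒ y = (15452.4 − 10087.4) / 18.8 ≈ 285.37.

y ≈ 285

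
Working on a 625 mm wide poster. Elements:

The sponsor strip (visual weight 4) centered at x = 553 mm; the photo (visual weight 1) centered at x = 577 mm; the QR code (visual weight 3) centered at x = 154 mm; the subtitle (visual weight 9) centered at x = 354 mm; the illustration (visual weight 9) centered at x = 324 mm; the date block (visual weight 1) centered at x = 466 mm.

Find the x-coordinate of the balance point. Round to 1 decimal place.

x ≈ 363.7

Total weight = 4 + 1 + 3 + 9 + 9 + 1 = 27.
Σw·x = 9819; x̄ = 9819/27 ≈ 363.67.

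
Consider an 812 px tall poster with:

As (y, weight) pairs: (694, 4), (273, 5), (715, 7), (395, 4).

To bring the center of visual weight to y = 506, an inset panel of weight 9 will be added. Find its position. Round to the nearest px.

New total weight: (4 + 5 + 7 + 4) + 9 = 29.
y: target moment 29×506 = 14674; current 4·694 + 5·273 + 7·715 + 4·395 = 10726; the inset panel supplies 3948, so y = 3948/9 ≈ 438.67.

y ≈ 439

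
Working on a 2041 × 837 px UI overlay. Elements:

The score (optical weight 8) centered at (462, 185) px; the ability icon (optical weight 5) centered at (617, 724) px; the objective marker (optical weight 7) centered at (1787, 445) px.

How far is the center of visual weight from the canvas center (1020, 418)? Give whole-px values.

≈ 56 px

Σw = 8 + 5 + 7 = 20.
Σw·x = 8·462 + 5·617 + 7·1787 = 19290, so x̄ = 19290/20 ≈ 964.50.
Σw·y = 8·185 + 5·724 + 7·445 = 8215, so ȳ = 8215/20 ≈ 410.75.
Relative to (1020, 418): Δ = (-55.50, -7.25); |Δ| = √(-55.50² + -7.25²) ≈ 55.97.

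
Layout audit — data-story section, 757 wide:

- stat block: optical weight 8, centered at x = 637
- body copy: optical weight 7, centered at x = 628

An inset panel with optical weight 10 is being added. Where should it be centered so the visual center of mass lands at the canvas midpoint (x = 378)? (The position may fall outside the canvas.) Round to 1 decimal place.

With the inset panel, Σw becomes 8 + 7 + 10 = 25.
x: need Σw·x = 25·378 = 9450. Existing = 8·637 + 7·628 = 9492. Remainder -42 / 10 ≈ -4.20.

x ≈ -4.2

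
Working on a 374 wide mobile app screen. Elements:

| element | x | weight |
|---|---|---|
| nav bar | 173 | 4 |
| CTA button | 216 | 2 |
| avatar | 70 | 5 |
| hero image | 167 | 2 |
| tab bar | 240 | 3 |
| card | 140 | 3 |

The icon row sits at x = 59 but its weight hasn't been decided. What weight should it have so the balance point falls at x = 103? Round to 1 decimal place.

w ≈ 22.5

Fixed elements: Σw = 4 + 2 + 5 + 2 + 3 + 3 = 19, Σw·x = 4·173 + 2·216 + 5·70 + 2·167 + 3·240 + 3·140 = 2948.
Set Σw·x/Σw = 103: (2948 + 59w) = 103·(19 + w).
Rearranging, w·(59 − 103) = 103·19 − 2948 = -991, so w ≈ -991/-44 = 22.52.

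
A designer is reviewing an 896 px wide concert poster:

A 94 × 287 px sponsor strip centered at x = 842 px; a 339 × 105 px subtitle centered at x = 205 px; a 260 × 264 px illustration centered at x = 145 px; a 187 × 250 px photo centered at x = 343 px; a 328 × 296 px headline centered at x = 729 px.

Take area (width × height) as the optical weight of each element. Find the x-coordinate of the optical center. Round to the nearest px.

Areas → weights: sponsor strip 94·287 = 26978, subtitle 339·105 = 35595, illustration 260·264 = 68640, photo 187·250 = 46750, headline 328·296 = 97088; Σw = 275051.
x: (26978·842 + 35595·205 + 68640·145 + 46750·343 + 97088·729) / 275051 = 126777653 / 275051 ≈ 460.92

x ≈ 461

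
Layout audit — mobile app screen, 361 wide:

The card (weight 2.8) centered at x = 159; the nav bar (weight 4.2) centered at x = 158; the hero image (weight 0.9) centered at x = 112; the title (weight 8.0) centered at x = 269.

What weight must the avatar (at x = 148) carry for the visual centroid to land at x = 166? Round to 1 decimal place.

Known weights sum to 2.8 + 4.2 + 0.9 + 8.0 = 15.9; their moment is 2.8·159 + 4.2·158 + 0.9·112 + 8.0·269 = 3361.6.
For the centroid to hit 166: (3361.6 + w·148) / (15.9 + w) = 166.
So w = (166·15.9 − 3361.6)/(148 − 166) = -722.2/-18 ≈ 40.12.

w ≈ 40.1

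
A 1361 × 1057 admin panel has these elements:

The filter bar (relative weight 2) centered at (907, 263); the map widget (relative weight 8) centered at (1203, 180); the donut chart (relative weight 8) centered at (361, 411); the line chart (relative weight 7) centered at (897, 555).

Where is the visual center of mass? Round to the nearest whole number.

Σw = 2 + 8 + 8 + 7 = 25.
x: (2·907 + 8·1203 + 8·361 + 7·897) / 25 = 20605 / 25 ≈ 824.20
y: (2·263 + 8·180 + 8·411 + 7·555) / 25 = 9139 / 25 ≈ 365.56

(824, 366)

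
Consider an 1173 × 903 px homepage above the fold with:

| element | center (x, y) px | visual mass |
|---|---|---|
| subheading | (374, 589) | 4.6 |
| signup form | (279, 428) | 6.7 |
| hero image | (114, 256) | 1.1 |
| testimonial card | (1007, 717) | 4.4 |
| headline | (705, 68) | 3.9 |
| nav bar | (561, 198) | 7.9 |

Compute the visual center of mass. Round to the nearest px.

(536, 379)

Total weight = 4.6 + 6.7 + 1.1 + 4.4 + 3.9 + 7.9 = 28.6.
Σw·x = 15327.3; x̄ = 15327.3/28.6 ≈ 535.92.
Σw·y = 10842.8; ȳ = 10842.8/28.6 ≈ 379.12.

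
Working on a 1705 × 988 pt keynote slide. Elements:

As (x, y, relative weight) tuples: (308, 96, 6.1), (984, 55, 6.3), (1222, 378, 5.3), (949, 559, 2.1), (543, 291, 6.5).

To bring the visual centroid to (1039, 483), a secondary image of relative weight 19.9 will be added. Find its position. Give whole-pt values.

After adding the secondary image, total weight = 6.1 + 6.3 + 5.3 + 2.1 + 6.5 + 19.9 = 46.2.
x: target moment 46.2×1039 = 48001.8; current 6.1·308 + 6.3·984 + 5.3·1222 + 2.1·949 + 6.5·543 = 20077.0; the secondary image supplies 27924.8, so x = 27924.8/19.9 ≈ 1403.26.
y: target moment 46.2×483 = 22314.6; current 6.1·96 + 6.3·55 + 5.3·378 + 2.1·559 + 6.5·291 = 6000.9; the secondary image supplies 16313.7, so y = 16313.7/19.9 ≈ 819.78.

(1403, 820)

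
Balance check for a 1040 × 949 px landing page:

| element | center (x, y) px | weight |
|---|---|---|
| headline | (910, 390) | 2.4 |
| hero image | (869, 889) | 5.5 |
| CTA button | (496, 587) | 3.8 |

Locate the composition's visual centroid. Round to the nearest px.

(756, 689)

Weights sum to 2.4 + 5.5 + 3.8 = 11.7.
x: (2.4·910 + 5.5·869 + 3.8·496) / 11.7 = 8848.3 / 11.7 ≈ 756.26
y: (2.4·390 + 5.5·889 + 3.8·587) / 11.7 = 8056.1 / 11.7 ≈ 688.56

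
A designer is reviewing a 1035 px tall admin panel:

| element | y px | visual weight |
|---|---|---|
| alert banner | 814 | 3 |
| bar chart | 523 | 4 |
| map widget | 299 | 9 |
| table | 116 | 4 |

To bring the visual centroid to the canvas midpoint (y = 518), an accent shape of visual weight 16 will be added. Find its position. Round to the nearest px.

After adding the accent shape, total weight = 3 + 4 + 9 + 4 + 16 = 36.
y: need Σw·y = 36·518 = 18648. Existing = 3·814 + 4·523 + 9·299 + 4·116 = 7689. Remainder 10959 / 16 ≈ 684.94.

y ≈ 685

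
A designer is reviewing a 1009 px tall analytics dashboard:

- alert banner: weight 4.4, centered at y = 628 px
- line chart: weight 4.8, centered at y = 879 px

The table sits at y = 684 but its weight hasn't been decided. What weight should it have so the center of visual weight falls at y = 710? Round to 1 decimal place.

Known weights sum to 4.4 + 4.8 = 9.2; their moment is 4.4·628 + 4.8·879 = 6982.4.
Balance at y = 710 requires (6982.4 + w·684) / (9.2 + w) = 710.
So w = (710·9.2 − 6982.4)/(684 − 710) = -450.4/-26 ≈ 17.32.

w ≈ 17.3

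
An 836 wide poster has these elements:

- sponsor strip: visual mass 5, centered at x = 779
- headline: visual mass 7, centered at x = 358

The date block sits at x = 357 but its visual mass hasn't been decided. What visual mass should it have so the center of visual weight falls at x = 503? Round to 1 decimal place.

Known weights sum to 5 + 7 = 12; their moment is 5·779 + 7·358 = 6401.
For the centroid to hit 503: (6401 + w·357) / (12 + w) = 503.
Rearranging, w·(357 − 503) = 503·12 − 6401 = -365, so w ≈ -365/-146 = 2.50.

w ≈ 2.5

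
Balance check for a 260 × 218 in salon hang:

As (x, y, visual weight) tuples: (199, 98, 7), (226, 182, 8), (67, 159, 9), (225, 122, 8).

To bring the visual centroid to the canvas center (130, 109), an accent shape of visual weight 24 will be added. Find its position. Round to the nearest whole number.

After adding the accent shape, total weight = 7 + 8 + 9 + 8 + 24 = 56.
Along x: (5604 + 24·x) / 56 = 130 (existing moment 7·199 + 8·226 + 9·67 + 8·225 = 5604) ⇒ x = (7280 − 5604) / 24 ≈ 69.83.
Along y: (4549 + 24·y) / 56 = 109 (existing moment 7·98 + 8·182 + 9·159 + 8·122 = 4549) ⇒ y = (6104 − 4549) / 24 ≈ 64.79.

(70, 65)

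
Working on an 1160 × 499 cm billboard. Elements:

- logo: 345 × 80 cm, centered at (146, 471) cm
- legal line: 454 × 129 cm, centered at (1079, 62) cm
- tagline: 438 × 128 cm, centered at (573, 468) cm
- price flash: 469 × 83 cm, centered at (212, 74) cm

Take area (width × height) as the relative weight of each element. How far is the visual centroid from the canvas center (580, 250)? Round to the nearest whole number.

Taking area as weight: logo 345·80 = 27600, legal line 454·129 = 58566, tagline 438·128 = 56064, price flash 469·83 = 38927. Sum 181157.
x: (27600·146 + 58566·1079 + 56064·573 + 38927·212) / 181157 = 107599510 / 181157 ≈ 593.96
y: (27600·471 + 58566·62 + 56064·468 + 38927·74) / 181157 = 45749242 / 181157 ≈ 252.54
Relative to (580, 250): Δ = (13.96, 2.54); |Δ| = √(13.96² + 2.54²) ≈ 14.19.

≈ 14 cm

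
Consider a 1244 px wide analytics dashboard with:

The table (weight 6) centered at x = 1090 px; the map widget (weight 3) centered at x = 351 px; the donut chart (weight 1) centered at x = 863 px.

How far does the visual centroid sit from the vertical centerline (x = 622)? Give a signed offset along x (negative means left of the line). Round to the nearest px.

Total weight = 6 + 3 + 1 = 10.
x-moment: 6·1090 + 3·351 + 1·863 = 8456; centroid 8456/10 ≈ 845.60.
Against x = 622, that's 845.60 − 622 = 223.60.

≈ 224 px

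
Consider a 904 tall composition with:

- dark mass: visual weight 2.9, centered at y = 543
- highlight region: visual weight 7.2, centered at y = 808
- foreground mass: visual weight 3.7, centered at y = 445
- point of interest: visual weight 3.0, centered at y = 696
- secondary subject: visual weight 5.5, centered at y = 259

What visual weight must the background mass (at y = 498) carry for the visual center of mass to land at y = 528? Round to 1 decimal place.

w ≈ 25.9

Existing Σw = 22.3 (2.9 + 7.2 + 3.7 + 3.0 + 5.5); existing moment 2.9·543 + 7.2·808 + 3.7·445 + 3.0·696 + 5.5·259 = 12551.3.
Set Σw·y/Σw = 528: (12551.3 + 498w) = 528·(22.3 + w).
So w = (528·22.3 − 12551.3)/(498 − 528) = -776.9/-30 ≈ 25.90.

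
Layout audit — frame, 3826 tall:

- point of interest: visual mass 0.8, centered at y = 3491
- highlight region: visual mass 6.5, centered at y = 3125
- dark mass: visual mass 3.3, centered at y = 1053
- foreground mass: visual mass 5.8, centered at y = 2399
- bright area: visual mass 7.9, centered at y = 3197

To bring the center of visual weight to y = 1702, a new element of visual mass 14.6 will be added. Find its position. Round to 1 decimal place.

With the new element, Σw becomes 0.8 + 6.5 + 3.3 + 5.8 + 7.9 + 14.6 = 38.9.
y: target moment 38.9×1702 = 66207.8; current 0.8·3491 + 6.5·3125 + 3.3·1053 + 5.8·2399 + 7.9·3197 = 65750.7; the new element supplies 457.1, so y = 457.1/14.6 ≈ 31.31.

y ≈ 31.3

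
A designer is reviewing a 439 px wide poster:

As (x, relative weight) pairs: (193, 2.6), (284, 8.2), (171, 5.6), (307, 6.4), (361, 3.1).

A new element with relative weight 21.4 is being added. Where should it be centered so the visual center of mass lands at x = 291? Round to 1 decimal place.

x ≈ 322.1

With the new element, Σw becomes 2.6 + 8.2 + 5.6 + 6.4 + 3.1 + 21.4 = 47.3.
x: need Σw·x = 47.3·291 = 13764.3. Existing = 2.6·193 + 8.2·284 + 5.6·171 + 6.4·307 + 3.1·361 = 6872.1. Remainder 6892.2 / 21.4 ≈ 322.07.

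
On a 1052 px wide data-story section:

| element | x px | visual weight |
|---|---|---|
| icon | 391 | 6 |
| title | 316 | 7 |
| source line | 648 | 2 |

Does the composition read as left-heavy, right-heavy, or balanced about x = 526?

Total weight = 6 + 7 + 2 = 15.
x-moment: 6·391 + 7·316 + 2·648 = 5854; centroid 5854/15 ≈ 390.27.
390.3 vs midline 526 → left-heavy.

left-heavy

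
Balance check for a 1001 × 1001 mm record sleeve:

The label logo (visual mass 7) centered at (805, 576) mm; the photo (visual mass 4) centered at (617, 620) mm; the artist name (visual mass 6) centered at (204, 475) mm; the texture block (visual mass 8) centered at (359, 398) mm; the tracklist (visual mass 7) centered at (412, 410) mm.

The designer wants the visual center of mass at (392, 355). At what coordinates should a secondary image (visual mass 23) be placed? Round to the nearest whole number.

New total weight: (7 + 4 + 6 + 8 + 7) + 23 = 55.
x: need Σw·x = 55·392 = 21560. Existing = 7·805 + 4·617 + 6·204 + 8·359 + 7·412 = 15083. Remainder 6477 / 23 ≈ 281.61.
y: need Σw·y = 55·355 = 19525. Existing = 7·576 + 4·620 + 6·475 + 8·398 + 7·410 = 15416. Remainder 4109 / 23 ≈ 178.65.

(282, 179)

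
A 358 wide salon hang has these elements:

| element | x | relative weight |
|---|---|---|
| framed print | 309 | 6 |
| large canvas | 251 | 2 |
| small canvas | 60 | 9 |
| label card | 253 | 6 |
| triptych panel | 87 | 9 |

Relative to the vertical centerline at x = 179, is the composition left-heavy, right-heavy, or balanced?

left-heavy

Σw = 6 + 2 + 9 + 6 + 9 = 32.
Σw·x = 6·309 + 2·251 + 9·60 + 6·253 + 9·87 = 5197, so x̄ = 5197/32 ≈ 162.41.
162.4 vs midline 179 → left-heavy.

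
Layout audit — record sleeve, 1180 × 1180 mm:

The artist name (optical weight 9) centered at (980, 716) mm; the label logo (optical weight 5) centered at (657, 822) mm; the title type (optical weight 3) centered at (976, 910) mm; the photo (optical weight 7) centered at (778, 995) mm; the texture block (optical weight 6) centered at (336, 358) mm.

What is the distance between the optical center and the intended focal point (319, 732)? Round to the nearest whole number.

≈ 431 mm

Σw = 9 + 5 + 3 + 7 + 6 = 30.
x: (9·980 + 5·657 + 3·976 + 7·778 + 6·336) / 30 = 22495 / 30 ≈ 749.83
y: (9·716 + 5·822 + 3·910 + 7·995 + 6·358) / 30 = 22397 / 30 ≈ 746.57
From (319, 732): dx = 430.83, dy = 14.57, so the distance is √(dx²+dy²) ≈ 431.08.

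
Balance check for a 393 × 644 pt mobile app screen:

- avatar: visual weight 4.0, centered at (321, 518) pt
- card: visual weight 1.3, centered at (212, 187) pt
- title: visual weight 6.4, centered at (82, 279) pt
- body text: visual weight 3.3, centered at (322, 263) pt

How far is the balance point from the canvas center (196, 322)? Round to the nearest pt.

≈ 17 pt

Weights sum to 4.0 + 1.3 + 6.4 + 3.3 = 15.0.
x: (4.0·321 + 1.3·212 + 6.4·82 + 3.3·322) / 15.0 = 3147.0 / 15.0 ≈ 209.80
y: (4.0·518 + 1.3·187 + 6.4·279 + 3.3·263) / 15.0 = 4968.6 / 15.0 ≈ 331.24
Offset from (196, 322): Δx ≈ 13.80, Δy ≈ 9.24; distance = √(Δx² + Δy²) ≈ 16.61.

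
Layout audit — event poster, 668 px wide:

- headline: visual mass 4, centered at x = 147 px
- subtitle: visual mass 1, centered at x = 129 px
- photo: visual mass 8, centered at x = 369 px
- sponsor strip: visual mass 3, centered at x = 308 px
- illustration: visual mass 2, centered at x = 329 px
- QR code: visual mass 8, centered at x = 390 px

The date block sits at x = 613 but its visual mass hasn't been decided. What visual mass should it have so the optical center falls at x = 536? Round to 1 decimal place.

w ≈ 72.3

Known weights sum to 4 + 1 + 8 + 3 + 2 + 8 = 26; their moment is 4·147 + 1·129 + 8·369 + 3·308 + 2·329 + 8·390 = 8371.
Balance at x = 536 requires (8371 + w·613) / (26 + w) = 536.
Solving: w = (536·26 − 8371) / (613 − 536) = 5565 / 77 ≈ 72.27.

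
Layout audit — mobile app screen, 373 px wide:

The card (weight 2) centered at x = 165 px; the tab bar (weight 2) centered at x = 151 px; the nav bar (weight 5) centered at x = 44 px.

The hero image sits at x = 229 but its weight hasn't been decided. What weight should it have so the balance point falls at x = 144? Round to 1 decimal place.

w ≈ 5.2

Fixed elements: Σw = 2 + 2 + 5 = 9, Σw·x = 2·165 + 2·151 + 5·44 = 852.
Set Σw·x/Σw = 144: (852 + 229w) = 144·(9 + w).
So w = (144·9 − 852)/(229 − 144) = 444/85 ≈ 5.22.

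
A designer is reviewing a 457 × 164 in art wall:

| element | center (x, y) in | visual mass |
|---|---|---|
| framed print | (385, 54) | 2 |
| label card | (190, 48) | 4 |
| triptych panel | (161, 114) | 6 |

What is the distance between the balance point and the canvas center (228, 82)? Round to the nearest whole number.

≈ 20 in

Weights sum to 2 + 4 + 6 = 12.
x-moment: 2·385 + 4·190 + 6·161 = 2496; centroid 2496/12 ≈ 208.00.
y-moment: 2·54 + 4·48 + 6·114 = 984; centroid 984/12 ≈ 82.00.
From (228, 82): dx = -20.00, dy = 0.00, so the distance is √(dx²+dy²) ≈ 20.00.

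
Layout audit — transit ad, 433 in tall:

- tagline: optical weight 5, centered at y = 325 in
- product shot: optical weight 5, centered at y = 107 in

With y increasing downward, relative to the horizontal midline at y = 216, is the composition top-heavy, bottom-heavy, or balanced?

Σw = 5 + 5 = 10.
y-moment: 5·325 + 5·107 = 2160; centroid 2160/10 ≈ 216.00.
The centroid 216.00 matches the midline at 216, so the layout is balanced.

balanced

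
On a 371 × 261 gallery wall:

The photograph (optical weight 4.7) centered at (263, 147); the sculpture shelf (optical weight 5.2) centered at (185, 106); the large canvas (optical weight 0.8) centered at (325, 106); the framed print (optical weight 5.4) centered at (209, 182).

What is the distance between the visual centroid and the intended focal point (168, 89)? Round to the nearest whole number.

≈ 77

Weights sum to 4.7 + 5.2 + 0.8 + 5.4 = 16.1.
x-moment: 4.7·263 + 5.2·185 + 0.8·325 + 5.4·209 = 3586.7; centroid 3586.7/16.1 ≈ 222.78.
y-moment: 4.7·147 + 5.2·106 + 0.8·106 + 5.4·182 = 2309.7; centroid 2309.7/16.1 ≈ 143.46.
Relative to (168, 89): Δ = (54.78, 54.46); |Δ| = √(54.78² + 54.46²) ≈ 77.24.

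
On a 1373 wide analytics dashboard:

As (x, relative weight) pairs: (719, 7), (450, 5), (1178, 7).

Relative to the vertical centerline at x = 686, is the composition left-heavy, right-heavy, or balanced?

right-heavy

Σw = 7 + 5 + 7 = 19.
Σw·x = 7·719 + 5·450 + 7·1178 = 15529, so x̄ = 15529/19 ≈ 817.32.
817.3 vs midline 686 → right-heavy.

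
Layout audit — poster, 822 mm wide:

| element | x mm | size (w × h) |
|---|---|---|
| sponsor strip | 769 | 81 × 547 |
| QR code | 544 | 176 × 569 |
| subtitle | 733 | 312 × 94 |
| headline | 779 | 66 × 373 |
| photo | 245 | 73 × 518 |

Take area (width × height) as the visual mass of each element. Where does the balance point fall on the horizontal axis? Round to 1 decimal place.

Taking area as weight: sponsor strip 81·547 = 44307, QR code 176·569 = 100144, subtitle 312·94 = 29328, headline 66·373 = 24618, photo 73·518 = 37814. Sum 236211.
x: (44307·769 + 100144·544 + 29328·733 + 24618·779 + 37814·245) / 236211 = 138489695 / 236211 ≈ 586.30

x ≈ 586.3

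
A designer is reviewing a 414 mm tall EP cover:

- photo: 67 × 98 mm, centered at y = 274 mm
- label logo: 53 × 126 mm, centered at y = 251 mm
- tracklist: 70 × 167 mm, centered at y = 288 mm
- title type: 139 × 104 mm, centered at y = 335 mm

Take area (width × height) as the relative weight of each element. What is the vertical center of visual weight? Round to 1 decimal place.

Areas → weights: photo 67·98 = 6566, label logo 53·126 = 6678, tracklist 70·167 = 11690, title type 139·104 = 14456; Σw = 39390.
Σw·y = 6566·274 + 6678·251 + 11690·288 + 14456·335 = 11684742, so ȳ = 11684742/39390 ≈ 296.64.

y ≈ 296.6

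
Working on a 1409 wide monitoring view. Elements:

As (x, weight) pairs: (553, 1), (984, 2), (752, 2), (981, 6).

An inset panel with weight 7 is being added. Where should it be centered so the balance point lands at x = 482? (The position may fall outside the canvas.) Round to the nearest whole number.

x ≈ -176

New total weight: (1 + 2 + 2 + 6) + 7 = 18.
x: target moment 18×482 = 8676; current 1·553 + 2·984 + 2·752 + 6·981 = 9911; the inset panel supplies -1235, so x = -1235/7 ≈ -176.43.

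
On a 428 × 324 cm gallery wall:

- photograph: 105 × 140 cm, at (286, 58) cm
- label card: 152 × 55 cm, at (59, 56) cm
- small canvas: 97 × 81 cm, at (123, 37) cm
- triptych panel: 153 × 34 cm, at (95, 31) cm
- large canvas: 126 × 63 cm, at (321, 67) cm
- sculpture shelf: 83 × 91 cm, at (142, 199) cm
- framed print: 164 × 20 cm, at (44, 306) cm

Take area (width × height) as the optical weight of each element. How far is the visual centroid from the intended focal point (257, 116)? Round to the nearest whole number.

≈ 81 cm

Areas: photograph 105·140 = 14700, label card 152·55 = 8360, small canvas 97·81 = 7857, triptych panel 153·34 = 5202, large canvas 126·63 = 7938, sculpture shelf 83·91 = 7553, framed print 164·20 = 3280. Total weight = 54890.
x: moment 9922985 / weight 54890 ≈ 180.78
Σw·y = 4811304; ȳ = 4811304/54890 ≈ 87.65.
Offset from (257, 116): Δx ≈ -76.22, Δy ≈ -28.35; distance = √(Δx² + Δy²) ≈ 81.32.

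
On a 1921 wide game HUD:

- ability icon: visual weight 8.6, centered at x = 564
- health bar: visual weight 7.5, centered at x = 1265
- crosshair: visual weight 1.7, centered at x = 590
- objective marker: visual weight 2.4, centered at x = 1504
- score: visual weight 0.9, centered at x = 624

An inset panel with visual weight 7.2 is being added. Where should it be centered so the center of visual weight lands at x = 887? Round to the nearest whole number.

x ≈ 776

After adding the inset panel, total weight = 8.6 + 7.5 + 1.7 + 2.4 + 0.9 + 7.2 = 28.3.
Along x: (19512.1 + 7.2·x) / 28.3 = 887 (existing moment 8.6·564 + 7.5·1265 + 1.7·590 + 2.4·1504 + 0.9·624 = 19512.1) ⇒ x = (25102.1 − 19512.1) / 7.2 ≈ 776.39.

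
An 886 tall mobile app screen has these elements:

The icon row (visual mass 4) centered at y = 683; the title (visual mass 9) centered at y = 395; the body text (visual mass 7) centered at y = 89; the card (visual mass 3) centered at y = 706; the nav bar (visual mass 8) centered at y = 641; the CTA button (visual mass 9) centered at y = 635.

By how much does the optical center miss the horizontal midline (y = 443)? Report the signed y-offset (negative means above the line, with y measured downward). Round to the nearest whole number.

≈ 54

Total weight = 4 + 9 + 7 + 3 + 8 + 9 = 40.
y: (4·683 + 9·395 + 7·89 + 3·706 + 8·641 + 9·635) / 40 = 19871 / 40 ≈ 496.77
Difference: 496.77 − 443 ≈ 53.77.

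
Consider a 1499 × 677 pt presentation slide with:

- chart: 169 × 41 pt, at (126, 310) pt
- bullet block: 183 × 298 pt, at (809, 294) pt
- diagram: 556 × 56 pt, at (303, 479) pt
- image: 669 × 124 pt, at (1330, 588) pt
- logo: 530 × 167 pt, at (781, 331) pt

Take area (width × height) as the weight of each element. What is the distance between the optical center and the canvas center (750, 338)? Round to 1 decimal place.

Areas: chart 169·41 = 6929, bullet block 183·298 = 54534, diagram 556·56 = 31136, image 669·124 = 82956, logo 530·167 = 88510. Total weight = 264065.
Σw·x = 6929·126 + 54534·809 + 31136·303 + 82956·1330 + 88510·781 = 233883058, so x̄ = 233883058/264065 ≈ 885.70.
Σw·y = 6929·310 + 54534·294 + 31136·479 + 82956·588 + 88510·331 = 111170068, so ȳ = 111170068/264065 ≈ 421.00.
Relative to (750, 338): Δ = (135.70, 83.00); |Δ| = √(135.70² + 83.00²) ≈ 159.07.

≈ 159.1 pt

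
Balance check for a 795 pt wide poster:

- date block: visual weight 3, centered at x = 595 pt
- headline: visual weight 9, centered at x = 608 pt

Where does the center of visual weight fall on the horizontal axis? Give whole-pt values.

x ≈ 605

Total weight = 3 + 9 = 12.
Σw·x = 3·595 + 9·608 = 7257, so x̄ = 7257/12 ≈ 604.75.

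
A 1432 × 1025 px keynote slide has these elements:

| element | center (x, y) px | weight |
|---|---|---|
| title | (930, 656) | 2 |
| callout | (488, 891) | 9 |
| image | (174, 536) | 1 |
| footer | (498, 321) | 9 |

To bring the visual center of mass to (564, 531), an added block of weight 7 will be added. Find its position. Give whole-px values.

(698, 302)

After adding the added block, total weight = 2 + 9 + 1 + 9 + 7 = 28.
x: need Σw·x = 28·564 = 15792. Existing = 2·930 + 9·488 + 1·174 + 9·498 = 10908. Remainder 4884 / 7 ≈ 697.71.
y: need Σw·y = 28·531 = 14868. Existing = 2·656 + 9·891 + 1·536 + 9·321 = 12756. Remainder 2112 / 7 ≈ 301.71.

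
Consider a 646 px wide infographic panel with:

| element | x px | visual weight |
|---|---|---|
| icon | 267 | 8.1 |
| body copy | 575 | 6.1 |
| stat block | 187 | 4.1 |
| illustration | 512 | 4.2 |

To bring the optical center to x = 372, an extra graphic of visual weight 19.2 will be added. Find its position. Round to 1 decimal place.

After adding the extra graphic, total weight = 8.1 + 6.1 + 4.1 + 4.2 + 19.2 = 41.7.
x: target moment 41.7×372 = 15512.4; current 8.1·267 + 6.1·575 + 4.1·187 + 4.2·512 = 8587.3; the extra graphic supplies 6925.1, so x = 6925.1/19.2 ≈ 360.68.

x ≈ 360.7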